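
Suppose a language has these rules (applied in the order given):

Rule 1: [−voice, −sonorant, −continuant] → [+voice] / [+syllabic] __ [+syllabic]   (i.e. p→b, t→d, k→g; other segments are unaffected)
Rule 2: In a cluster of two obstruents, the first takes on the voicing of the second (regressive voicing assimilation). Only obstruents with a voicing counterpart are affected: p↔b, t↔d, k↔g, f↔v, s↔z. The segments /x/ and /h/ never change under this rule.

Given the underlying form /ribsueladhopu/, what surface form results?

ripsuelathobu

Rule 1 (intervocalic voicing): /p/ is a voiceless stop between vowels /o/ and /u/, so it voices to [b]. /ribsueladhopu/ → ribsueladhobu.
Rule 2 (regressive voicing assimilation): /b/ precedes the voiceless obstruent /s/, so it devoices to [p] by assimilation. /d/ precedes the voiceless obstruent /h/, so it devoices to [t] by assimilation. /ribsueladhobu/ → ripsuelathobu.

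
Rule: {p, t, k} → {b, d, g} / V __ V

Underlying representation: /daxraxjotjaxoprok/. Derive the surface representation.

No segment of /daxraxjotjaxoprok/ meets the structural description of the rule, so the form surfaces unchanged.

daxraxjotjaxoprok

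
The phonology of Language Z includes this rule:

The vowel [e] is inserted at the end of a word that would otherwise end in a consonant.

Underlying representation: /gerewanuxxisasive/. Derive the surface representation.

gerewanuxxisasive

No segment of /gerewanuxxisasive/ meets the structural description of the rule, so the form surfaces unchanged.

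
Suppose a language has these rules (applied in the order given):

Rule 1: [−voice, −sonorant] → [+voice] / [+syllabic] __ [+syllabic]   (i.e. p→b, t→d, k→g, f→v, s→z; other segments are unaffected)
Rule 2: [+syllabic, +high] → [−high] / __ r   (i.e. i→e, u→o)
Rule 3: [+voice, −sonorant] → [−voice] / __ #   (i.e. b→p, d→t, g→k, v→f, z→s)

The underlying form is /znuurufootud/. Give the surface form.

Rule 1 (intervocalic voicing): /f/ is a voiceless obstruent between vowels /u/ and /o/, so it voices to [v]. /t/ is a voiceless obstruent between vowels /o/ and /u/, so it voices to [d]. /znuurufootud/ → znuuruvoodud.
Rule 2 (pre-rhotic lowering): /u/ is a high vowel immediately before /r/, so it lowers to [o]. /znuuruvoodud/ → znuoruvoodud.
Rule 3 (final devoicing): /d/ is a voiced obstruent in word-final position, so it devoices to [t]. /znuoruvoodud/ → znuoruvoodut.

znuoruvoodut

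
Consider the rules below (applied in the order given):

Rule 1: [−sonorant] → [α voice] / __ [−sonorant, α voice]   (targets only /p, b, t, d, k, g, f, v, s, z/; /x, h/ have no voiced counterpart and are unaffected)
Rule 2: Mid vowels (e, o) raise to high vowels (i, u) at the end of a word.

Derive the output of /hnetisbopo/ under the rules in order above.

Rule 1 (regressive voicing assimilation): /s/ precedes the voiced obstruent /b/, so it voices to [z] by assimilation. /hnetisbopo/ → hnetizbopo.
Rule 2 (final vowel raising): /o/ is a mid vowel in word-final position, so it raises to [u]. /hnetizbopo/ → hnetizbopu.

hnetizbopu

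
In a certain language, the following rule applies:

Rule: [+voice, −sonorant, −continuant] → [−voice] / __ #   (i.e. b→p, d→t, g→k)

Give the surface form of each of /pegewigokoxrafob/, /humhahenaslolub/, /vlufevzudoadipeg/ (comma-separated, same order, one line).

/pegewigokoxrafob/: /b/ is a voiced stop in word-final position, so it devoices to [p]. → [pegewigokoxrafop].
/humhahenaslolub/: /b/ is a voiced stop in word-final position, so it devoices to [p]. → [humhahenaslolup].
/vlufevzudoadipeg/: /g/ is a voiced stop in word-final position, so it devoices to [k]. → [vlufevzudoadipek].

pegewigokoxrafop, humhahenaslolup, vlufevzudoadipek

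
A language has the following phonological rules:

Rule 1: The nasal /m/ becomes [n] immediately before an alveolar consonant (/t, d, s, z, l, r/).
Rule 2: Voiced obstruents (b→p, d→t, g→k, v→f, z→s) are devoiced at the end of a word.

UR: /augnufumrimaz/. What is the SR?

augnufunrimas

Rule 1 (nasal place assimilation): /m/ precedes the alveolar consonant /r/, so it assimilates in place to [n]. /augnufumrimaz/ → augnufunrimaz.
Rule 2 (final devoicing): /z/ is a voiced obstruent in word-final position, so it devoices to [s]. /augnufunrimaz/ → augnufunrimas.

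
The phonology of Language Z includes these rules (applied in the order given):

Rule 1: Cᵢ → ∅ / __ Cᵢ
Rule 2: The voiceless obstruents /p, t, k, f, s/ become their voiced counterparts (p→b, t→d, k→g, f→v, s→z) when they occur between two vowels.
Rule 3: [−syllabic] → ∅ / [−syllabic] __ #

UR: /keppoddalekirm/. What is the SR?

Rule 1 (degemination): /pp/ is a geminate; the first /p/ deletes. /dd/ is a geminate; the first /d/ deletes. /keppoddalekirm/ → kepodalekirm.
Rule 2 (intervocalic voicing): /p/ is a voiceless obstruent between vowels /e/ and /o/, so it voices to [b]. /k/ is a voiceless obstruent between vowels /e/ and /i/, so it voices to [g]. /kepodalekirm/ → kebodalegirm.
Rule 3 (final cluster simplification): /m/ is the second consonant of a word-final cluster /rm/, so it deletes. /kebodalegirm/ → kebodalegir.

kebodalegir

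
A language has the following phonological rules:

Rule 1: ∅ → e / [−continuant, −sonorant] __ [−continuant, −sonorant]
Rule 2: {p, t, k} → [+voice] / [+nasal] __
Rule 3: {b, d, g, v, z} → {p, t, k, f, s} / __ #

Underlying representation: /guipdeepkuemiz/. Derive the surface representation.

guipedeepekuemis

Rule 1 (stop-cluster e-epenthesis): /p/ and /d/ form a stop–stop cluster, so [e] is inserted between them. /p/ and /k/ form a stop–stop cluster, so [e] is inserted between them. /guipdeepkuemiz/ → guipedeepekuemiz.
Rule 2 (post-nasal voicing): no segment meets the environment; /guipedeepekuemiz/ is unchanged.
Rule 3 (final devoicing): /z/ is a voiced obstruent in word-final position, so it devoices to [s]. /guipedeepekuemiz/ → guipedeepekuemis.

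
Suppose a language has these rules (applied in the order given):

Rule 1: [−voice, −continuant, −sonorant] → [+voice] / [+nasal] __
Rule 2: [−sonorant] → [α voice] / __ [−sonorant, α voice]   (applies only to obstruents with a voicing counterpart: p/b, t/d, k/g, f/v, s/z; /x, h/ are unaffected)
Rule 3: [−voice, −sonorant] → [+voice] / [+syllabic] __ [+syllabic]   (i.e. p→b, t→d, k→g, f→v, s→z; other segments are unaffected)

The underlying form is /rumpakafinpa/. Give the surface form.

Rule 1 (post-nasal voicing): /p/ is a voiceless stop immediately after the nasal /m/, so it voices to [b]. /p/ is a voiceless stop immediately after the nasal /n/, so it voices to [b]. /rumpakafinpa/ → rumbakafinba.
Rule 2 (regressive voicing assimilation): no segment meets the environment; /rumbakafinba/ is unchanged.
Rule 3 (intervocalic voicing): /k/ is a voiceless obstruent between vowels /a/ and /a/, so it voices to [g]. /f/ is a voiceless obstruent between vowels /a/ and /i/, so it voices to [v]. /rumbakafinba/ → rumbagavinba.

rumbagavinba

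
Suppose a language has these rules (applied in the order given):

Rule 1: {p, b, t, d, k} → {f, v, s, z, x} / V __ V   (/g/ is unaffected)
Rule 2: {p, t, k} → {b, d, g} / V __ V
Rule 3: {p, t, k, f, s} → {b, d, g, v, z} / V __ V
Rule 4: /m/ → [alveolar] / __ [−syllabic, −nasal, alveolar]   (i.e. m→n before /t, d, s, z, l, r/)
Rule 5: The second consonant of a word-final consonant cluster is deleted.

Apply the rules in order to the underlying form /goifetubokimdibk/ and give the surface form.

goivezuvoxindib

Rule 1 (intervocalic spirantization): /t/ is a stop between vowels /e/ and /u/, so it spirantizes to the fricative [s]. /b/ is a stop between vowels /u/ and /o/, so it spirantizes to the fricative [v]. /k/ is a stop between vowels /o/ and /i/, so it spirantizes to the fricative [x]. /goifetubokimdibk/ → goifesuvoximdibk.
Rule 2 (intervocalic voicing): no segment meets the environment; /goifesuvoximdibk/ is unchanged.
Rule 3 (intervocalic voicing): /f/ is a voiceless obstruent between vowels /i/ and /e/, so it voices to [v]. /s/ is a voiceless obstruent between vowels /e/ and /u/, so it voices to [z]. /goifesuvoximdibk/ → goivezuvoximdibk.
Rule 4 (nasal place assimilation): /m/ precedes the alveolar consonant /d/, so it assimilates in place to [n]. /goivezuvoximdibk/ → goivezuvoxindibk.
Rule 5 (final cluster simplification): /k/ is the second consonant of a word-final cluster /bk/, so it deletes. /goivezuvoxindibk/ → goivezuvoxindib.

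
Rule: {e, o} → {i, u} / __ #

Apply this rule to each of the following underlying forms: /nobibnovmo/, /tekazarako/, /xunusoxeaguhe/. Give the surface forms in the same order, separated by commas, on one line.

nobibnovmu, tekazaraku, xunusoxeaguhi

/nobibnovmo/: /o/ is a mid vowel in word-final position, so it raises to [u]. → [nobibnovmu].
/tekazarako/: /o/ is a mid vowel in word-final position, so it raises to [u]. → [tekazaraku].
/xunusoxeaguhe/: /e/ is a mid vowel in word-final position, so it raises to [i]. → [xunusoxeaguhi].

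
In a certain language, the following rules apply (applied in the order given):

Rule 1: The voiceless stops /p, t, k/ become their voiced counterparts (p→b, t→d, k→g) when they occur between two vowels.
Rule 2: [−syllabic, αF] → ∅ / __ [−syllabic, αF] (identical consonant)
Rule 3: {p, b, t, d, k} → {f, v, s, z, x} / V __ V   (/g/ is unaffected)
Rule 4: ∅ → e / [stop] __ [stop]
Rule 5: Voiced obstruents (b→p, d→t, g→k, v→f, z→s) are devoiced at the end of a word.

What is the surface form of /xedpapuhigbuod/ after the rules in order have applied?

xedepavuhigebuot

Rule 1 (intervocalic voicing): /p/ is a voiceless stop between vowels /a/ and /u/, so it voices to [b]. /xedpapuhigbuod/ → xedpabuhigbuod.
Rule 2 (degemination): no segment meets the environment; /xedpabuhigbuod/ is unchanged.
Rule 3 (intervocalic spirantization): /b/ is a stop between vowels /a/ and /u/, so it spirantizes to the fricative [v]. /xedpabuhigbuod/ → xedpavuhigbuod.
Rule 4 (stop-cluster e-epenthesis): /d/ and /p/ form a stop–stop cluster, so [e] is inserted between them. /g/ and /b/ form a stop–stop cluster, so [e] is inserted between them. /xedpavuhigbuod/ → xedepavuhigebuod.
Rule 5 (final devoicing): /d/ is a voiced obstruent in word-final position, so it devoices to [t]. /xedepavuhigebuod/ → xedepavuhigebuot.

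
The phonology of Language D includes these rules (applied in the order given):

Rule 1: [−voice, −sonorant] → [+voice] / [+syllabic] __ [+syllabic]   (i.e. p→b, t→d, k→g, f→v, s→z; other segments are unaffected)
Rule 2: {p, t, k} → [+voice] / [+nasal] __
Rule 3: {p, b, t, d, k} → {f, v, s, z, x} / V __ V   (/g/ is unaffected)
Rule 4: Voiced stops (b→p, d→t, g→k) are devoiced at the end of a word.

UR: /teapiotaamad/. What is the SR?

teaviozaamat

Rule 1 (intervocalic voicing): /p/ is a voiceless obstruent between vowels /a/ and /i/, so it voices to [b]. /t/ is a voiceless obstruent between vowels /o/ and /a/, so it voices to [d]. /teapiotaamad/ → teabiodaamad.
Rule 2 (post-nasal voicing): no segment meets the environment; /teabiodaamad/ is unchanged.
Rule 3 (intervocalic spirantization): /b/ is a stop between vowels /a/ and /i/, so it spirantizes to the fricative [v]. /d/ is a stop between vowels /o/ and /a/, so it spirantizes to the fricative [z]. /teabiodaamad/ → teaviozaamad.
Rule 4 (final devoicing): /d/ is a voiced stop in word-final position, so it devoices to [t]. /teaviozaamad/ → teaviozaamat.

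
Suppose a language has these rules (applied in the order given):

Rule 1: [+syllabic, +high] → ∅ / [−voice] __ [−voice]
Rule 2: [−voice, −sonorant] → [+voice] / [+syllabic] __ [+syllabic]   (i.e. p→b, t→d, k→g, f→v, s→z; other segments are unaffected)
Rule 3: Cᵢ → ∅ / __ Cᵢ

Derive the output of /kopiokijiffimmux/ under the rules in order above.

Rule 1 (high vowel syncope): no segment meets the environment; /kopiokijiffimmux/ is unchanged.
Rule 2 (intervocalic voicing): /p/ is a voiceless obstruent between vowels /o/ and /i/, so it voices to [b]. /k/ is a voiceless obstruent between vowels /o/ and /i/, so it voices to [g]. /kopiokijiffimmux/ → kobiogijiffimmux.
Rule 3 (degemination): /ff/ is a geminate; the first /f/ deletes. /mm/ is a geminate; the first /m/ deletes. /kobiogijiffimmux/ → kobiogijifimux.

kobiogijifimux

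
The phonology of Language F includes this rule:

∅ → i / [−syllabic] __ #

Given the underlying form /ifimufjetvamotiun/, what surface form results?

the form ends in the consonant /n/, so [i] is inserted word-finally.
Surface form: [ifimufjetvamotiuni].

ifimufjetvamotiuni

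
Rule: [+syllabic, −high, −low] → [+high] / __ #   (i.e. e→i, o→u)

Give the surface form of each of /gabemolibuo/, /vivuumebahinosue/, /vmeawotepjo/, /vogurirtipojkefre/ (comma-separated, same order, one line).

/gabemolibuo/: /o/ is a mid vowel in word-final position, so it raises to [u]. → [gabemolibuu].
/vivuumebahinosue/: /e/ is a mid vowel in word-final position, so it raises to [i]. → [vivuumebahinosui].
/vmeawotepjo/: /o/ is a mid vowel in word-final position, so it raises to [u]. → [vmeawotepju].
/vogurirtipojkefre/: /e/ is a mid vowel in word-final position, so it raises to [i]. → [vogurirtipojkefri].

gabemolibuu, vivuumebahinosui, vmeawotepju, vogurirtipojkefri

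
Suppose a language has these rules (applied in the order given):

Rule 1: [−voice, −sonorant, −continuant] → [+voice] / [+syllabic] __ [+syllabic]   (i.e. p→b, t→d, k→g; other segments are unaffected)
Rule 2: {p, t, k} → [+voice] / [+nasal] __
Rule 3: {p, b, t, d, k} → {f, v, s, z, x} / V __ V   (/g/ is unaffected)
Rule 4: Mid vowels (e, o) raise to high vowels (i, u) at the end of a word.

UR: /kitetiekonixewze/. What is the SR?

Rule 1 (intervocalic voicing): /t/ is a voiceless stop between vowels /i/ and /e/, so it voices to [d]. /t/ is a voiceless stop between vowels /e/ and /i/, so it voices to [d]. /k/ is a voiceless stop between vowels /e/ and /o/, so it voices to [g]. /kitetiekonixewze/ → kidediegonixewze.
Rule 2 (post-nasal voicing): no segment meets the environment; /kidediegonixewze/ is unchanged.
Rule 3 (intervocalic spirantization): /d/ is a stop between vowels /i/ and /e/, so it spirantizes to the fricative [z]. /d/ is a stop between vowels /e/ and /i/, so it spirantizes to the fricative [z]. /kidediegonixewze/ → kizeziegonixewze.
Rule 4 (final vowel raising): /e/ is a mid vowel in word-final position, so it raises to [i]. /kizeziegonixewze/ → kizeziegonixewzi.

kizeziegonixewzi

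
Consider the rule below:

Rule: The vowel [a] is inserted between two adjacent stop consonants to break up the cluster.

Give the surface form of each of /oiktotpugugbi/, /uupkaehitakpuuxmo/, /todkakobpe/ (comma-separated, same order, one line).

oikatotapugugabi, uupakaehitakapuuxmo, todakakobape

/oiktotpugugbi/: /k/ and /t/ form a stop–stop cluster, so [a] is inserted between them. /t/ and /p/ form a stop–stop cluster, so [a] is inserted between them. /g/ and /b/ form a stop–stop cluster, so [a] is inserted between them. → [oikatotapugugabi].
/uupkaehitakpuuxmo/: /p/ and /k/ form a stop–stop cluster, so [a] is inserted between them. /k/ and /p/ form a stop–stop cluster, so [a] is inserted between them. → [uupakaehitakapuuxmo].
/todkakobpe/: /d/ and /k/ form a stop–stop cluster, so [a] is inserted between them. /b/ and /p/ form a stop–stop cluster, so [a] is inserted between them. → [todakakobape].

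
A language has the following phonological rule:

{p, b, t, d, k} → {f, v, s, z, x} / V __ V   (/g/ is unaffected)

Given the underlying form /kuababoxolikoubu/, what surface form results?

Scanning /kuababoxolikoubu/: /k/ at position 1 is not in the conditioning environment; /b/ is a stop between vowels /a/ and /a/, so it spirantizes to the fricative [v]; /b/ is a stop between vowels /a/ and /o/, so it spirantizes to the fricative [v]; /k/ is a stop between vowels /i/ and /o/, so it spirantizes to the fricative [x]; /b/ is a stop between vowels /u/ and /u/, so it spirantizes to the fricative [v].
Result: [kuavavoxolixouvu].

kuavavoxolixouvu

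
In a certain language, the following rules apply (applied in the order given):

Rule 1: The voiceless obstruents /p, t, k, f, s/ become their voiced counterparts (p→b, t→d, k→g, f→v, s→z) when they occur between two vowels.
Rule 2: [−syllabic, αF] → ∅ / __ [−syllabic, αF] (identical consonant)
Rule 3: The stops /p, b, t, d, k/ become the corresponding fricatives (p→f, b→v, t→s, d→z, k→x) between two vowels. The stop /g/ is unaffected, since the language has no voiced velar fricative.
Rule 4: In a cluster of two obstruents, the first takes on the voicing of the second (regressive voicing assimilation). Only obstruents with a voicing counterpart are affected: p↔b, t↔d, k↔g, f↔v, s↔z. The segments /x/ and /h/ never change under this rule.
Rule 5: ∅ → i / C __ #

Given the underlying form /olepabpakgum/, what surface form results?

olevappaggumi

Rule 1 (intervocalic voicing): /p/ is a voiceless obstruent between vowels /e/ and /a/, so it voices to [b]. /olepabpakgum/ → olebabpakgum.
Rule 2 (degemination): no segment meets the environment; /olebabpakgum/ is unchanged.
Rule 3 (intervocalic spirantization): /b/ is a stop between vowels /e/ and /a/, so it spirantizes to the fricative [v]. /olebabpakgum/ → olevabpakgum.
Rule 4 (regressive voicing assimilation): /b/ precedes the voiceless obstruent /p/, so it devoices to [p] by assimilation. /k/ precedes the voiced obstruent /g/, so it voices to [g] by assimilation. /olevabpakgum/ → olevappaggum.
Rule 5 (final i-epenthesis): the form ends in the consonant /m/, so [i] is inserted word-finally. /olevappaggum/ → olevappaggumi.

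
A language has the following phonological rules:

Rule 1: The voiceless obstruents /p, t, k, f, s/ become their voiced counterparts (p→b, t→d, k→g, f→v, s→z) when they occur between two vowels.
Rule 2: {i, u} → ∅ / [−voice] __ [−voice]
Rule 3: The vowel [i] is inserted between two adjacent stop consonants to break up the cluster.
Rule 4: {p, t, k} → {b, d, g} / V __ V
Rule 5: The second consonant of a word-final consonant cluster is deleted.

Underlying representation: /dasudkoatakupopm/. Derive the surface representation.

Rule 1 (intervocalic voicing): /s/ is a voiceless obstruent between vowels /a/ and /u/, so it voices to [z]. /t/ is a voiceless obstruent between vowels /a/ and /a/, so it voices to [d]. /k/ is a voiceless obstruent between vowels /a/ and /u/, so it voices to [g]. /p/ is a voiceless obstruent between vowels /u/ and /o/, so it voices to [b]. /dasudkoatakupopm/ → dazudkoadagubopm.
Rule 2 (high vowel syncope): no segment meets the environment; /dazudkoadagubopm/ is unchanged.
Rule 3 (stop-cluster i-epenthesis): /d/ and /k/ form a stop–stop cluster, so [i] is inserted between them. /dazudkoadagubopm/ → dazudikoadagubopm.
Rule 4 (intervocalic voicing): /k/ is a voiceless stop between vowels /i/ and /o/, so it voices to [g]. /dazudikoadagubopm/ → dazudigoadagubopm.
Rule 5 (final cluster simplification): /m/ is the second consonant of a word-final cluster /pm/, so it deletes. /dazudigoadagubopm/ → dazudigoadagubop.

dazudigoadagubop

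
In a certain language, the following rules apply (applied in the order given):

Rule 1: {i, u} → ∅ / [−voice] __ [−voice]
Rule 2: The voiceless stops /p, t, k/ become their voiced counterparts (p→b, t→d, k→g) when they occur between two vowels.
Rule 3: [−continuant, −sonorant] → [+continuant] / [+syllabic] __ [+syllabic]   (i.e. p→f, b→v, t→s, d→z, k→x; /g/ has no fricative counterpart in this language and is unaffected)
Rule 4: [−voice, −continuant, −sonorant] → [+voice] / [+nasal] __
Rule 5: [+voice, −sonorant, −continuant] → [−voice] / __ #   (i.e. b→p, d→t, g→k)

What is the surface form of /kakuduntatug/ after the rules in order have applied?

kaguzundazuk

Rule 1 (high vowel syncope): no segment meets the environment; /kakuduntatug/ is unchanged.
Rule 2 (intervocalic voicing): /k/ is a voiceless stop between vowels /a/ and /u/, so it voices to [g]. /t/ is a voiceless stop between vowels /a/ and /u/, so it voices to [d]. /kakuduntatug/ → kaguduntadug.
Rule 3 (intervocalic spirantization): /d/ is a stop between vowels /u/ and /u/, so it spirantizes to the fricative [z]. /d/ is a stop between vowels /a/ and /u/, so it spirantizes to the fricative [z]. /kaguduntadug/ → kaguzuntazug.
Rule 4 (post-nasal voicing): /t/ is a voiceless stop immediately after the nasal /n/, so it voices to [d]. /kaguzuntazug/ → kaguzundazug.
Rule 5 (final devoicing): /g/ is a voiced stop in word-final position, so it devoices to [k]. /kaguzundazug/ → kaguzundazuk.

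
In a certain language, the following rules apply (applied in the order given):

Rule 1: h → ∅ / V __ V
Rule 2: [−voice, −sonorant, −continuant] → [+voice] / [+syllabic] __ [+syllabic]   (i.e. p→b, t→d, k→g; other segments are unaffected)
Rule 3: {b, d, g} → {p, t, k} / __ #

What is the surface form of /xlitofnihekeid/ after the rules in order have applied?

Rule 1 (intervocalic h-deletion): /h/ occurs between vowels /i/ and /e/, so it deletes. /xlitofnihekeid/ → xlitofniekeid.
Rule 2 (intervocalic voicing): /t/ is a voiceless stop between vowels /i/ and /o/, so it voices to [d]. /k/ is a voiceless stop between vowels /e/ and /e/, so it voices to [g]. /xlitofniekeid/ → xlidofniegeid.
Rule 3 (final devoicing): /d/ is a voiced stop in word-final position, so it devoices to [t]. /xlidofniegeid/ → xlidofniegeit.

xlidofniegeit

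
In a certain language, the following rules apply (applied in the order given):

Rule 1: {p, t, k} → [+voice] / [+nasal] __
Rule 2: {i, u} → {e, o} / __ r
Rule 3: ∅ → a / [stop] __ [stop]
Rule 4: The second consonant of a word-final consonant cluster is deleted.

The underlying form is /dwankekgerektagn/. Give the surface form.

dwangekagerekatag

Rule 1 (post-nasal voicing): /k/ is a voiceless stop immediately after the nasal /n/, so it voices to [g]. /dwankekgerektagn/ → dwangekgerektagn.
Rule 2 (pre-rhotic lowering): no segment meets the environment; /dwangekgerektagn/ is unchanged.
Rule 3 (stop-cluster a-epenthesis): /k/ and /g/ form a stop–stop cluster, so [a] is inserted between them. /k/ and /t/ form a stop–stop cluster, so [a] is inserted between them. /dwangekgerektagn/ → dwangekagerekatagn.
Rule 4 (final cluster simplification): /n/ is the second consonant of a word-final cluster /gn/, so it deletes. /dwangekagerekatagn/ → dwangekagerekatag.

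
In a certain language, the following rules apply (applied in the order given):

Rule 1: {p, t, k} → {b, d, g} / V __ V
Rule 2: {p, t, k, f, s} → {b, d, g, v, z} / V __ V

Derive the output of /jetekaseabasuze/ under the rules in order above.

Rule 1 (intervocalic voicing): /t/ is a voiceless stop between vowels /e/ and /e/, so it voices to [d]. /k/ is a voiceless stop between vowels /e/ and /a/, so it voices to [g]. /jetekaseabasuze/ → jedegaseabasuze.
Rule 2 (intervocalic voicing): /s/ is a voiceless obstruent between vowels /a/ and /e/, so it voices to [z]. /s/ is a voiceless obstruent between vowels /a/ and /u/, so it voices to [z]. /jedegaseabasuze/ → jedegazeabazuze.

jedegazeabazuze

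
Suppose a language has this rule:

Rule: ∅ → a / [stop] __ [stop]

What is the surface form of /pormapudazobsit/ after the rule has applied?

No segment of /pormapudazobsit/ meets the structural description of the rule, so the form surfaces unchanged.

pormapudazobsit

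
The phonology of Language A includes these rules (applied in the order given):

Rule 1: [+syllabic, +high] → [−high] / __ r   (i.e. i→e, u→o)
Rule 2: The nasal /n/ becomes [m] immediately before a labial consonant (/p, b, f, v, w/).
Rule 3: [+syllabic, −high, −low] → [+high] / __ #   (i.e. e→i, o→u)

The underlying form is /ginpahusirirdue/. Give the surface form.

Rule 1 (pre-rhotic lowering): /i/ is a high vowel immediately before /r/, so it lowers to [e]. /i/ is a high vowel immediately before /r/, so it lowers to [e]. /ginpahusirirdue/ → ginpahusererdue.
Rule 2 (nasal place assimilation): /n/ precedes the labial consonant /p/, so it assimilates in place to [m]. /ginpahusererdue/ → gimpahusererdue.
Rule 3 (final vowel raising): /e/ is a mid vowel in word-final position, so it raises to [i]. /gimpahusererdue/ → gimpahusererdui.

gimpahusererdui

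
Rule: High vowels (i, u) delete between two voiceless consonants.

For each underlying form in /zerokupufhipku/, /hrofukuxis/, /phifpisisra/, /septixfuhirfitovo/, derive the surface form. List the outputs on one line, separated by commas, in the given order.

zerokpfhpku, hrofkxs, phfpssra, septxfhirftovo

/zerokupufhipku/: /u/ is a high vowel flanked by voiceless consonants /k/ and /p/, so it deletes. /u/ is a high vowel flanked by voiceless consonants /p/ and /f/, so it deletes. /i/ is a high vowel flanked by voiceless consonants /h/ and /p/, so it deletes. → [zerokpfhpku].
/hrofukuxis/: /u/ is a high vowel flanked by voiceless consonants /f/ and /k/, so it deletes. /u/ is a high vowel flanked by voiceless consonants /k/ and /x/, so it deletes. /i/ is a high vowel flanked by voiceless consonants /x/ and /s/, so it deletes. → [hrofkxs].
/phifpisisra/: /i/ is a high vowel flanked by voiceless consonants /h/ and /f/, so it deletes. /i/ is a high vowel flanked by voiceless consonants /p/ and /s/, so it deletes. /i/ is a high vowel flanked by voiceless consonants /s/ and /s/, so it deletes. → [phfpssra].
/septixfuhirfitovo/: /i/ is a high vowel flanked by voiceless consonants /t/ and /x/, so it deletes. /u/ is a high vowel flanked by voiceless consonants /f/ and /h/, so it deletes. /i/ is a high vowel flanked by voiceless consonants /f/ and /t/, so it deletes. → [septxfhirftovo].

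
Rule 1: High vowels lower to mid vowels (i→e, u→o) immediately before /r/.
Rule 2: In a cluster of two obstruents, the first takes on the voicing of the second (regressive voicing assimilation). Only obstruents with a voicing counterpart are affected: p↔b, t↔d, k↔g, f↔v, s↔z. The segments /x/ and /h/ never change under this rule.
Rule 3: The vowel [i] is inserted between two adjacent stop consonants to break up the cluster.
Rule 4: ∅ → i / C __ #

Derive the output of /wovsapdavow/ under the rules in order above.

Rule 1 (pre-rhotic lowering): no segment meets the environment; /wovsapdavow/ is unchanged.
Rule 2 (regressive voicing assimilation): /v/ precedes the voiceless obstruent /s/, so it devoices to [f] by assimilation. /p/ precedes the voiced obstruent /d/, so it voices to [b] by assimilation. /wovsapdavow/ → wofsabdavow.
Rule 3 (stop-cluster i-epenthesis): /b/ and /d/ form a stop–stop cluster, so [i] is inserted between them. /wofsabdavow/ → wofsabidavow.
Rule 4 (final i-epenthesis): the form ends in the consonant /w/, so [i] is inserted word-finally. /wofsabidavow/ → wofsabidavowi.

wofsabidavowi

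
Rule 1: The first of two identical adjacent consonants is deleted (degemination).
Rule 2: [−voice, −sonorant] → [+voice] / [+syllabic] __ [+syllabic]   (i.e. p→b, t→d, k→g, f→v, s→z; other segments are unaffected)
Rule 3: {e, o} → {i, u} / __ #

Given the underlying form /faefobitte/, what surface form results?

Rule 1 (degemination): /tt/ is a geminate; the first /t/ deletes. /faefobitte/ → faefobite.
Rule 2 (intervocalic voicing): /f/ is a voiceless obstruent between vowels /e/ and /o/, so it voices to [v]. /t/ is a voiceless obstruent between vowels /i/ and /e/, so it voices to [d]. /faefobite/ → faevobide.
Rule 3 (final vowel raising): /e/ is a mid vowel in word-final position, so it raises to [i]. /faevobide/ → faevobidi.

faevobidi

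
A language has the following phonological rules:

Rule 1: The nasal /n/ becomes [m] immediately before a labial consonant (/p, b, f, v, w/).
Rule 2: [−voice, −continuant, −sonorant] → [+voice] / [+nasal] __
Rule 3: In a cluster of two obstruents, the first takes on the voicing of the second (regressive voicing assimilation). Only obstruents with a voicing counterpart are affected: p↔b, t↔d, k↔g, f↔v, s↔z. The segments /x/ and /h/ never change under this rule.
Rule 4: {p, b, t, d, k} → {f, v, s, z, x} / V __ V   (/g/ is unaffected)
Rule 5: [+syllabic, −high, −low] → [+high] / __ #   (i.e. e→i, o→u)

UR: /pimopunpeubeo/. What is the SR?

pimofumbeuveu

Rule 1 (nasal place assimilation): /n/ precedes the labial consonant /p/, so it assimilates in place to [m]. /pimopunpeubeo/ → pimopumpeubeo.
Rule 2 (post-nasal voicing): /p/ is a voiceless stop immediately after the nasal /m/, so it voices to [b]. /pimopumpeubeo/ → pimopumbeubeo.
Rule 3 (regressive voicing assimilation): no segment meets the environment; /pimopumbeubeo/ is unchanged.
Rule 4 (intervocalic spirantization): /p/ is a stop between vowels /o/ and /u/, so it spirantizes to the fricative [f]. /b/ is a stop between vowels /u/ and /e/, so it spirantizes to the fricative [v]. /pimopumbeubeo/ → pimofumbeuveo.
Rule 5 (final vowel raising): /o/ is a mid vowel in word-final position, so it raises to [u]. /pimofumbeuveo/ → pimofumbeuveu.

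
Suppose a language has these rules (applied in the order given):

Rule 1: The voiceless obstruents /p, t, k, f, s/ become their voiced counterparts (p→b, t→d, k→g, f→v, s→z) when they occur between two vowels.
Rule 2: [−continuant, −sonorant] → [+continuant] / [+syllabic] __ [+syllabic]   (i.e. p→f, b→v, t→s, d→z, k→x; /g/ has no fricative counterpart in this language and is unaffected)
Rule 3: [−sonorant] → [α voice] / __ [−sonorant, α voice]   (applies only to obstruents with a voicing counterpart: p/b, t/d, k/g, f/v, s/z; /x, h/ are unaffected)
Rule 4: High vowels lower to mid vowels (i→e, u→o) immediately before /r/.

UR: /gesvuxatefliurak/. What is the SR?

gezvuxazefliorak

Rule 1 (intervocalic voicing): /t/ is a voiceless obstruent between vowels /a/ and /e/, so it voices to [d]. /gesvuxatefliurak/ → gesvuxadefliurak.
Rule 2 (intervocalic spirantization): /d/ is a stop between vowels /a/ and /e/, so it spirantizes to the fricative [z]. /gesvuxadefliurak/ → gesvuxazefliurak.
Rule 3 (regressive voicing assimilation): /s/ precedes the voiced obstruent /v/, so it voices to [z] by assimilation. /gesvuxazefliurak/ → gezvuxazefliurak.
Rule 4 (pre-rhotic lowering): /u/ is a high vowel immediately before /r/, so it lowers to [o]. /gezvuxazefliurak/ → gezvuxazefliorak.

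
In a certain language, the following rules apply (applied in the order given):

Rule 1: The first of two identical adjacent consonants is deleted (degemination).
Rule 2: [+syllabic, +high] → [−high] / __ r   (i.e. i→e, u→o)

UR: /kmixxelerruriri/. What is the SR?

Rule 1 (degemination): /xx/ is a geminate; the first /x/ deletes. /rr/ is a geminate; the first /r/ deletes. /kmixxelerruriri/ → kmixeleruriri.
Rule 2 (pre-rhotic lowering): /u/ is a high vowel immediately before /r/, so it lowers to [o]. /i/ is a high vowel immediately before /r/, so it lowers to [e]. /kmixeleruriri/ → kmixeleroreri.

kmixeleroreri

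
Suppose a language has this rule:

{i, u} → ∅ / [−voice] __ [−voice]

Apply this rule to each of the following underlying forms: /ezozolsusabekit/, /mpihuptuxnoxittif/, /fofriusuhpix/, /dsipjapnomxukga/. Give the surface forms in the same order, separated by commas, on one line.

ezozolssabekt, mphptxnoxttf, fofriushpx, dspjapnomxkga

/ezozolsusabekit/: /u/ is a high vowel flanked by voiceless consonants /s/ and /s/, so it deletes. /i/ is a high vowel flanked by voiceless consonants /k/ and /t/, so it deletes. → [ezozolssabekt].
/mpihuptuxnoxittif/: /i/ is a high vowel flanked by voiceless consonants /p/ and /h/, so it deletes. /u/ is a high vowel flanked by voiceless consonants /h/ and /p/, so it deletes. /u/ is a high vowel flanked by voiceless consonants /t/ and /x/, so it deletes. /i/ is a high vowel flanked by voiceless consonants /x/ and /t/, so it deletes. /i/ is a high vowel flanked by voiceless consonants /t/ and /f/, so it deletes. → [mphptxnoxttf].
/fofriusuhpix/: /u/ is a high vowel flanked by voiceless consonants /s/ and /h/, so it deletes. /i/ is a high vowel flanked by voiceless consonants /p/ and /x/, so it deletes. → [fofriushpx].
/dsipjapnomxukga/: /i/ is a high vowel flanked by voiceless consonants /s/ and /p/, so it deletes. /u/ is a high vowel flanked by voiceless consonants /x/ and /k/, so it deletes. → [dspjapnomxkga].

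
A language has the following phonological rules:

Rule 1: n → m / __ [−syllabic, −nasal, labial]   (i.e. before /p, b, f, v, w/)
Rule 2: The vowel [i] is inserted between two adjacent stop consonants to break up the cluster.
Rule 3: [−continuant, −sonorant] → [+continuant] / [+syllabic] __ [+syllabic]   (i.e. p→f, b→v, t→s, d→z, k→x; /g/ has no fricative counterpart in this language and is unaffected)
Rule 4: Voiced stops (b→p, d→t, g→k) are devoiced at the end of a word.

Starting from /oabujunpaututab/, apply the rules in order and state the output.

oavujumpaususap

Rule 1 (nasal place assimilation): /n/ precedes the labial consonant /p/, so it assimilates in place to [m]. /oabujunpaututab/ → oabujumpaututab.
Rule 2 (stop-cluster i-epenthesis): no segment meets the environment; /oabujumpaututab/ is unchanged.
Rule 3 (intervocalic spirantization): /b/ is a stop between vowels /a/ and /u/, so it spirantizes to the fricative [v]. /t/ is a stop between vowels /u/ and /u/, so it spirantizes to the fricative [s]. /t/ is a stop between vowels /u/ and /a/, so it spirantizes to the fricative [s]. /oabujumpaututab/ → oavujumpaususab.
Rule 4 (final devoicing): /b/ is a voiced stop in word-final position, so it devoices to [p]. /oavujumpaususab/ → oavujumpaususap.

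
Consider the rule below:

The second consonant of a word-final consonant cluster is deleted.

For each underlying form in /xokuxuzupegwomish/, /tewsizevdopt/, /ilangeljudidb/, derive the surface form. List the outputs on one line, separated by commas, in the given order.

xokuxuzupegwomis, tewsizevdop, ilangeljudid

/xokuxuzupegwomish/: /h/ is the second consonant of a word-final cluster /sh/, so it deletes. → [xokuxuzupegwomis].
/tewsizevdopt/: /t/ is the second consonant of a word-final cluster /pt/, so it deletes. → [tewsizevdop].
/ilangeljudidb/: /b/ is the second consonant of a word-final cluster /db/, so it deletes. → [ilangeljudid].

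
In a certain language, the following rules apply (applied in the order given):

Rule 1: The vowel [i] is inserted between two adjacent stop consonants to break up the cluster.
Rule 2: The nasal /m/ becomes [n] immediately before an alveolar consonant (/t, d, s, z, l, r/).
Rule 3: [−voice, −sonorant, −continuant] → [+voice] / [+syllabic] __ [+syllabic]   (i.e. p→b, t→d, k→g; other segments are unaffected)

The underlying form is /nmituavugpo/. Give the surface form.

nmiduavugibo

Rule 1 (stop-cluster i-epenthesis): /g/ and /p/ form a stop–stop cluster, so [i] is inserted between them. /nmituavugpo/ → nmituavugipo.
Rule 2 (nasal place assimilation): no segment meets the environment; /nmituavugipo/ is unchanged.
Rule 3 (intervocalic voicing): /t/ is a voiceless stop between vowels /i/ and /u/, so it voices to [d]. /p/ is a voiceless stop between vowels /i/ and /o/, so it voices to [b]. /nmituavugipo/ → nmiduavugibo.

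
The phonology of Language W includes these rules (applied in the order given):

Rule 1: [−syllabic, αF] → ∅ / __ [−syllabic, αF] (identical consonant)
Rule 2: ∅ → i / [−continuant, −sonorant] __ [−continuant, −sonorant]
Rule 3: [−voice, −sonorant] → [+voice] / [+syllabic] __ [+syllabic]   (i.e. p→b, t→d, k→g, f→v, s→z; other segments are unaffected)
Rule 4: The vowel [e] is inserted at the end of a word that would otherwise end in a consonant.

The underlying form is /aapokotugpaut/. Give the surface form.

Rule 1 (degemination): no segment meets the environment; /aapokotugpaut/ is unchanged.
Rule 2 (stop-cluster i-epenthesis): /g/ and /p/ form a stop–stop cluster, so [i] is inserted between them. /aapokotugpaut/ → aapokotugipaut.
Rule 3 (intervocalic voicing): /p/ is a voiceless obstruent between vowels /a/ and /o/, so it voices to [b]. /k/ is a voiceless obstruent between vowels /o/ and /o/, so it voices to [g]. /t/ is a voiceless obstruent between vowels /o/ and /u/, so it voices to [d]. /p/ is a voiceless obstruent between vowels /i/ and /a/, so it voices to [b]. /aapokotugipaut/ → aabogodugibaut.
Rule 4 (final e-epenthesis): the form ends in the consonant /t/, so [e] is inserted word-finally. /aabogodugibaut/ → aabogodugibaute.

aabogodugibaute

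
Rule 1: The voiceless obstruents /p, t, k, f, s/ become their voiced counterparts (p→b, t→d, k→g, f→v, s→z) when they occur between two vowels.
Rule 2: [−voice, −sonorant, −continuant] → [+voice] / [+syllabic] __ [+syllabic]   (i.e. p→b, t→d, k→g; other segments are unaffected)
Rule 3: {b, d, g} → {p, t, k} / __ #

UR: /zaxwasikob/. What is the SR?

Rule 1 (intervocalic voicing): /s/ is a voiceless obstruent between vowels /a/ and /i/, so it voices to [z]. /k/ is a voiceless obstruent between vowels /i/ and /o/, so it voices to [g]. /zaxwasikob/ → zaxwazigob.
Rule 2 (intervocalic voicing): no segment meets the environment; /zaxwazigob/ is unchanged.
Rule 3 (final devoicing): /b/ is a voiced stop in word-final position, so it devoices to [p]. /zaxwazigob/ → zaxwazigop.

zaxwazigop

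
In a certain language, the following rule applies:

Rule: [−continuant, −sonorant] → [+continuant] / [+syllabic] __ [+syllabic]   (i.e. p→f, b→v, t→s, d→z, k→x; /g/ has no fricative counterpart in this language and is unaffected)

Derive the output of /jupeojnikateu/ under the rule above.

/p/ is a stop between vowels /u/ and /e/, so it spirantizes to the fricative [f].
/k/ is a stop between vowels /i/ and /a/, so it spirantizes to the fricative [x].
/t/ is a stop between vowels /a/ and /e/, so it spirantizes to the fricative [s].
Surface form: [jufeojnixaseu].

jufeojnixaseu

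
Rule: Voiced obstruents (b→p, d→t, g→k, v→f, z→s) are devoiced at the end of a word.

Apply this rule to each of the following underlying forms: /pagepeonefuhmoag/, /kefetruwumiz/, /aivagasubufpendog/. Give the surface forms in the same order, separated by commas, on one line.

pagepeonefuhmoak, kefetruwumis, aivagasubufpendok

/pagepeonefuhmoag/: /g/ is a voiced obstruent in word-final position, so it devoices to [k]. → [pagepeonefuhmoak].
/kefetruwumiz/: /z/ is a voiced obstruent in word-final position, so it devoices to [s]. → [kefetruwumis].
/aivagasubufpendog/: /g/ is a voiced obstruent in word-final position, so it devoices to [k]. → [aivagasubufpendok].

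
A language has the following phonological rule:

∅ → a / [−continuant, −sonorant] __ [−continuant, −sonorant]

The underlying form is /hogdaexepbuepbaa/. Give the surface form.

/g/ and /d/ form a stop–stop cluster, so [a] is inserted between them.
/p/ and /b/ form a stop–stop cluster, so [a] is inserted between them.
/p/ and /b/ form a stop–stop cluster, so [a] is inserted between them.
Surface form: [hogadaexepabuepabaa].

hogadaexepabuepabaa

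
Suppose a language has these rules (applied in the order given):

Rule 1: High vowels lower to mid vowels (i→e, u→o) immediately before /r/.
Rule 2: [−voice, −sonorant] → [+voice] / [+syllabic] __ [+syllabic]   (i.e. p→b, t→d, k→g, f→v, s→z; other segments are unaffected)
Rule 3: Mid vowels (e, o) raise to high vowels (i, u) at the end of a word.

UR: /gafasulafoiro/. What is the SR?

gavazulavoeru

Rule 1 (pre-rhotic lowering): /i/ is a high vowel immediately before /r/, so it lowers to [e]. /gafasulafoiro/ → gafasulafoero.
Rule 2 (intervocalic voicing): /f/ is a voiceless obstruent between vowels /a/ and /a/, so it voices to [v]. /s/ is a voiceless obstruent between vowels /a/ and /u/, so it voices to [z]. /f/ is a voiceless obstruent between vowels /a/ and /o/, so it voices to [v]. /gafasulafoero/ → gavazulavoero.
Rule 3 (final vowel raising): /o/ is a mid vowel in word-final position, so it raises to [u]. /gavazulavoero/ → gavazulavoeru.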